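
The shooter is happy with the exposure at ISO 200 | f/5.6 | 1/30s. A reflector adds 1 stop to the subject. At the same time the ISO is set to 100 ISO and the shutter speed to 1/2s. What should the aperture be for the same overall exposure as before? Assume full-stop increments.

Scene light: 1 stop brighter.
ISO: 200 → 100 — 1 stop lower (darker).
Shutter speed: 1/30 → 1/15 → 1/8 → 1/4 → 1/2 — 4 stops longer (brighter).
Net so far: 4 stops brighter. Aperture: f/5.6 → f/8 → f/11 → f/16 → f/22.

f/22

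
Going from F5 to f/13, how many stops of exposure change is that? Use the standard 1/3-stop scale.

2 2/3 stops

f/5 → f/5.6 → f/6.3 → f/7.1 → f/8 → f/9 → f/10 → f/11 → f/13 — count the steps: 8 third-stops = 2 2/3 stops.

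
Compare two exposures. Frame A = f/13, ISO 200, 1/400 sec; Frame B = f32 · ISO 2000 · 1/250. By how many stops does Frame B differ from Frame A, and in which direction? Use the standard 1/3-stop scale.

1 1/3 stops brighter

Aperture: f/13 → f/14 → f/16 → f/18 → f/20 → f/22 → f/25 → f/29 → f/32 — 2 2/3 stops narrower (darker).
Shutter speed: 1/400 → 1/320 → 1/250 — 2/3 stop longer (brighter).
ISO: 200 → 250 → 320 → 400 → 500 → 640 → 800 → 1000 → 1250 → 1600 → 2000 — 3 1/3 stops higher (brighter).
Net: −2 2/3 +2/3 +3 1/3 = +1 1/3 stops.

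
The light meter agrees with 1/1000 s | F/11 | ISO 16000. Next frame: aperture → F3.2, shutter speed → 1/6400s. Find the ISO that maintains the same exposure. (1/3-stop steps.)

Aperture: f/11 → f/10 → f/9 → f/8 → f/7.1 → f/6.3 → f/5.6 → f/5 → f/4.5 → f/4 → f/3.5 → f/3.2 — 3 2/3 stops opened up (brighter).
Shutter speed: 1/1000 → 1/1250 → 1/1600 → 1/2000 → 1/2500 → 1/3200 → 1/4000 → 1/5000 → 1/6400 — 2 2/3 stops faster (darker).
Net change so far: 1 stop brighter. Offset with the ISO: 16000 → 12800 → 10000 → 8000.

ISO 8000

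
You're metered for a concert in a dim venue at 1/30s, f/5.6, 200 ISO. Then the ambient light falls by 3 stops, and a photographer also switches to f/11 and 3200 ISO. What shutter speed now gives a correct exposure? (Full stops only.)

Scene light: 3 stops darker.
Aperture: f/5.6 → f/8 → f/11 — 2 stops narrower (darker).
ISO: 200 → 400 → 800 → 1600 → 3200 — 4 stops raised (brighter).
Net so far: 1 stop darker. Shutter speed: 1/30 → 1/15.

1/15s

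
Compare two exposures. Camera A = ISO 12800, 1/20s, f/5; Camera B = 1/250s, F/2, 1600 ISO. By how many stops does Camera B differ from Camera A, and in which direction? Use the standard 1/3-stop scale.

4 stops darker

Aperture: f/5 → f/4.5 → f/4 → f/3.5 → f/3.2 → f/2.8 → f/2.5 → f/2.2 → f/2 — 2 2/3 stops larger aperture (brighter).
Shutter speed: 1/20 → 1/25 → 1/30 → 1/40 → 1/50 → 1/60 → 1/80 → 1/100 → 1/125 → 1/160 → 1/200 → 1/250 — 3 2/3 stops faster (darker).
ISO: 12800 → 10000 → 8000 → 6400 → 5000 → 4000 → 3200 → 2500 → 2000 → 1600 — 3 stops lower (darker).
Net: +2 2/3 −3 2/3 −3 = −4 stops.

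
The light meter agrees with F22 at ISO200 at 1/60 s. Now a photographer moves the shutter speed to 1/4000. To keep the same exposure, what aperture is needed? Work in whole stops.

Shutter speed: 1/60 → 1/125 → 1/250 → 1/500 → 1/1000 → 1/2000 → 1/4000 — 6 stops faster (darker).
Need 6 stops brighter from the aperture: f/22 → f/16 → f/11 → f/8 → f/5.6 → f/4 → f/2.8.

f/2.8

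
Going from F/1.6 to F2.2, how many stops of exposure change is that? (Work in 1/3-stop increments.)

1 stop

f/1.6 → f/1.8 → f/2 → f/2.2 — count the steps: 3 third-stops = 1 stop.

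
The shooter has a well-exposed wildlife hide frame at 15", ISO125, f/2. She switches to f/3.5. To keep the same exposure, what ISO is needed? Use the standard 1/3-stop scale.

ISO 400

Aperture: f/2 → f/2.2 → f/2.5 → f/2.8 → f/3.2 → f/3.5 — 1 2/3 stops narrower (darker).
Need 1 2/3 stops brighter from the ISO: 125 → 160 → 200 → 250 → 320 → 400.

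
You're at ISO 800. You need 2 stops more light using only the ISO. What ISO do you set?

ISO 3200

ISO: 800 → 1600 → 3200 — 2 stops higher (brighter).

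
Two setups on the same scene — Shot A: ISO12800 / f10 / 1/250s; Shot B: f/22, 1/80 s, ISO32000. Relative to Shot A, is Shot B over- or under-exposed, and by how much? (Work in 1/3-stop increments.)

Aperture: f/10 → f/11 → f/13 → f/14 → f/16 → f/18 → f/20 → f/22 — 2 1/3 stops smaller aperture (darker).
Shutter speed: 1/250 → 1/200 → 1/160 → 1/125 → 1/100 → 1/80 — 1 2/3 stops slower (brighter).
ISO: 12800 → 16000 → 20000 → 25600 → 32000 — 1 1/3 stops higher (brighter).
Net: −2 1/3 +1 2/3 +1 1/3 = +2/3 stops.

2/3 stop brighter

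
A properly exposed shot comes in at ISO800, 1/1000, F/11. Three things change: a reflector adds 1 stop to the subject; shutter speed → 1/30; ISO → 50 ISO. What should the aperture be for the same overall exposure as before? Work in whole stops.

Scene light: 1 stop brighter.
Shutter speed: 1/1000 → 1/500 → 1/250 → 1/125 → 1/60 → 1/30 — 5 stops longer (brighter).
ISO: 800 → 400 → 200 → 100 → 50 — 4 stops dropped (darker).
Net so far: 2 stops brighter. Aperture: f/11 → f/16 → f/22.

f/22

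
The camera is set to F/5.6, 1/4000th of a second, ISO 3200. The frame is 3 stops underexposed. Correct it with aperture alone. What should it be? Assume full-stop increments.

Underexposed by 3 stops → need 3 stops brighter.
Aperture: f/5.6 → f/4 → f/2.8 → f/2.

f/2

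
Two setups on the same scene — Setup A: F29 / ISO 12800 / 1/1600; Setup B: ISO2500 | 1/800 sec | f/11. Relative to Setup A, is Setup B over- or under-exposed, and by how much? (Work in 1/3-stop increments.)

1 1/3 stops brighter

Aperture: f/29 → f/25 → f/22 → f/20 → f/18 → f/16 → f/14 → f/13 → f/11 — 2 2/3 stops opened up (brighter).
Shutter speed: 1/1600 → 1/1250 → 1/1000 → 1/800 — 1 stop slower (brighter).
ISO: 12800 → 10000 → 8000 → 6400 → 5000 → 4000 → 3200 → 2500 — 2 1/3 stops lower (darker).
Net: +2 2/3 +1 −2 1/3 = +1 1/3 stops.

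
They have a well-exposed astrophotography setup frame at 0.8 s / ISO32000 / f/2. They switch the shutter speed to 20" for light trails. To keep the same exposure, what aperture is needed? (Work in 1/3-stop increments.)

Shutter speed: 0.8 → 1 → 1.3 → 1.6 → 2 → 2.5 → 3.2 → 4 → 5 → 6 → 8 → 10 → 13 → 15 → 20 — 4 2/3 stops slower (brighter).
Need 4 2/3 stops darker from the aperture: f/2 → f/2.2 → f/2.5 → f/2.8 → f/3.2 → f/3.5 → f/4 → f/4.5 → f/5 → f/5.6 → f/6.3 → f/7.1 → f/8 → f/9 → f/10.

f/10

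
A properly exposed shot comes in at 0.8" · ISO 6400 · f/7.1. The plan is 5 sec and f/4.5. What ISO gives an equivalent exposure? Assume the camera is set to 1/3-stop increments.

Shutter speed: 0.8 → 1 → 1.3 → 1.6 → 2 → 2.5 → 3.2 → 4 → 5 — 2 2/3 stops slower (brighter).
Aperture: f/7.1 → f/6.3 → f/5.6 → f/5 → f/4.5 — 1 1/3 stops wider (brighter).
Net change so far: 4 stops brighter. Offset with the ISO: 6400 → 5000 → 4000 → 3200 → 2500 → 2000 → 1600 → 1250 → 1000 → 800 → 640 → 500 → 400.

ISO 400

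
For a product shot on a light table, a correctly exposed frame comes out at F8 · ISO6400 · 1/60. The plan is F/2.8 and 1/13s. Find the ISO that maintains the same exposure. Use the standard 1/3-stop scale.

Aperture: f/8 → f/7.1 → f/6.3 → f/5.6 → f/5 → f/4.5 → f/4 → f/3.5 → f/3.2 → f/2.8 — 3 stops larger aperture (brighter).
Shutter speed: 1/60 → 1/50 → 1/40 → 1/30 → 1/25 → 1/20 → 1/15 → 1/13 — 2 1/3 stops longer (brighter).
Net change so far: 5 1/3 stops brighter. Offset with the ISO: 6400 → 5000 → 4000 → 3200 → 2500 → 2000 → 1600 → 1250 → 1000 → 800 → 640 → 500 → 400 → 320 → 250 → 200 → 160.

ISO 160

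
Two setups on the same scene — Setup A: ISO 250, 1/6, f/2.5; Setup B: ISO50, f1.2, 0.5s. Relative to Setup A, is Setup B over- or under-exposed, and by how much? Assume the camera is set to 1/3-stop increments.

Aperture: f/2.5 → f/2.2 → f/2 → f/1.8 → f/1.6 → f/1.4 → f/1.2 — 2 stops opened up (brighter).
Shutter speed: 1/6 → 1/5 → 1/4 → 0.3 → 0.4 → 0.5 — 1 2/3 stops longer (brighter).
ISO: 250 → 200 → 160 → 125 → 100 → 80 → 64 → 50 — 2 1/3 stops lower (darker).
Net: +2 +1 2/3 −2 1/3 = +1 1/3 stops.

1 1/3 stops brighter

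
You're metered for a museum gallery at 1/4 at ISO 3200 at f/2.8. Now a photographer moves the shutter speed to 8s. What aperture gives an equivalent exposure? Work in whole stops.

f/16

Shutter speed: 1/4 → 1/2 → 1 → 2 → 4 → 8 — 5 stops slower (brighter).
Need 5 stops darker from the aperture: f/2.8 → f/4 → f/5.6 → f/8 → f/11 → f/16.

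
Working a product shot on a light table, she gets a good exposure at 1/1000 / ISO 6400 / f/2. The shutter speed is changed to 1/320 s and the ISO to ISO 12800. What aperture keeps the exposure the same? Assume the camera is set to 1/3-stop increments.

f/5

Shutter speed: 1/1000 → 1/800 → 1/640 → 1/500 → 1/400 → 1/320 — 1 2/3 stops slower (brighter).
ISO: 6400 → 8000 → 10000 → 12800 — 1 stop raised (brighter).
Net change so far: 2 2/3 stops brighter. Offset with the aperture: f/2 → f/2.2 → f/2.5 → f/2.8 → f/3.2 → f/3.5 → f/4 → f/4.5 → f/5.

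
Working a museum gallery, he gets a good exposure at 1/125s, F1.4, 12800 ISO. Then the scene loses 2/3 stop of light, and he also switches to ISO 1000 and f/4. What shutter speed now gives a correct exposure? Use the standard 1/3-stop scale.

1.3 s

Scene light: 2/3 stop darker.
ISO: 12800 → 10000 → 8000 → 6400 → 5000 → 4000 → 3200 → 2500 → 2000 → 1600 → 1250 → 1000 — 3 2/3 stops lower (darker).
Aperture: f/1.4 → f/1.6 → f/1.8 → f/2 → f/2.2 → f/2.5 → f/2.8 → f/3.2 → f/3.5 → f/4 — 3 stops narrower (darker).
Net so far: 7 1/3 stops darker. Shutter speed: 1/125 → 1/100 → 1/80 → 1/60 → 1/50 → 1/40 → 1/30 → 1/25 → 1/20 → 1/15 → 1/13 → 1/10 → 1/8 → 1/6 → 1/5 → 1/4 → 0.3 → 0.4 → 0.5 → 0.6 → 0.8 → 1 → 1.3.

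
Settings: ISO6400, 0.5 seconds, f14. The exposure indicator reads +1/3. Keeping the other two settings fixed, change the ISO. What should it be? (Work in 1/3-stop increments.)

Overexposed by 1/3 stop → need 1/3 stop darker.
ISO: 6400 → 5000.

ISO 5000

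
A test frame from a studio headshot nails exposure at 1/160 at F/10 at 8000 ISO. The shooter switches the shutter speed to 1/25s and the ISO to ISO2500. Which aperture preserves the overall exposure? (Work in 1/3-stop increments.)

Shutter speed: 1/160 → 1/125 → 1/100 → 1/80 → 1/60 → 1/50 → 1/40 → 1/30 → 1/25 — 2 2/3 stops longer (brighter).
ISO: 8000 → 6400 → 5000 → 4000 → 3200 → 2500 — 1 2/3 stops lower (darker).
Net change so far: 1 stop brighter. Offset with the aperture: f/10 → f/11 → f/13 → f/14.

f/14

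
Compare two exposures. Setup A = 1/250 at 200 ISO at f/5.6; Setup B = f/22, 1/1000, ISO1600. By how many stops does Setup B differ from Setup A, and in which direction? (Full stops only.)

Aperture: f/5.6 → f/8 → f/11 → f/16 → f/22 — 4 stops stopped down (darker).
Shutter speed: 1/250 → 1/500 → 1/1000 — 2 stops shorter (darker).
ISO: 200 → 400 → 800 → 1600 — 3 stops higher (brighter).
Net: −4 −2 +3 = −3 stops.

3 stops darker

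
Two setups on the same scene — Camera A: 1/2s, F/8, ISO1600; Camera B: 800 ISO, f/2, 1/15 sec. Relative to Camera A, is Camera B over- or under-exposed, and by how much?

Aperture: f/8 → f/5.6 → f/4 → f/2.8 → f/2 — 4 stops opened up (brighter).
Shutter speed: 1/2 → 1/4 → 1/8 → 1/15 — 3 stops shorter (darker).
ISO: 1600 → 800 — 1 stop lower (darker).
Net: +4 −3 −1 = 0 stops.

same exposure (0 stops)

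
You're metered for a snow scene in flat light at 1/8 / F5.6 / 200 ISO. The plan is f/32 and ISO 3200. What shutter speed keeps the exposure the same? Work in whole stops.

1/4s

Aperture: f/5.6 → f/8 → f/11 → f/16 → f/22 → f/32 — 5 stops stopped down (darker).
ISO: 200 → 400 → 800 → 1600 → 3200 — 4 stops higher (brighter).
Net change so far: 1 stop darker. Offset with the shutter speed: 1/8 → 1/4.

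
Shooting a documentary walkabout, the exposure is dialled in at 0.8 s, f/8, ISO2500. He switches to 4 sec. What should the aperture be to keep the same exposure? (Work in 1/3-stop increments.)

Shutter speed: 0.8 → 1 → 1.3 → 1.6 → 2 → 2.5 → 3.2 → 4 — 2 1/3 stops slower (brighter).
Need 2 1/3 stops darker from the aperture: f/8 → f/9 → f/10 → f/11 → f/13 → f/14 → f/16 → f/18.

f/18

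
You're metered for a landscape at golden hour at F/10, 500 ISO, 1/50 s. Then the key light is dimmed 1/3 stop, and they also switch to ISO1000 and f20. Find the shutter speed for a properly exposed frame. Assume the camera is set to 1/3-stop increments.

Scene light: 1/3 stop darker.
ISO: 500 → 640 → 800 → 1000 — 1 stop raised (brighter).
Aperture: f/10 → f/11 → f/13 → f/14 → f/16 → f/18 → f/20 — 2 stops smaller aperture (darker).
Net so far: 1 1/3 stops darker. Shutter speed: 1/50 → 1/40 → 1/30 → 1/25 → 1/20.

1/20s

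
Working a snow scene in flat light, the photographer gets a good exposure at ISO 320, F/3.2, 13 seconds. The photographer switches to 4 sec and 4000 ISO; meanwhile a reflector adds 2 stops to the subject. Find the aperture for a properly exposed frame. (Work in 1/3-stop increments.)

Scene light: 2 stops brighter.
Shutter speed: 13 → 10 → 8 → 6 → 5 → 4 — 1 2/3 stops faster (darker).
ISO: 320 → 400 → 500 → 640 → 800 → 1000 → 1250 → 1600 → 2000 → 2500 → 3200 → 4000 — 3 2/3 stops higher (brighter).
Net so far: 4 stops brighter. Aperture: f/3.2 → f/3.5 → f/4 → f/4.5 → f/5 → f/5.6 → f/6.3 → f/7.1 → f/8 → f/9 → f/10 → f/11 → f/13.

f/13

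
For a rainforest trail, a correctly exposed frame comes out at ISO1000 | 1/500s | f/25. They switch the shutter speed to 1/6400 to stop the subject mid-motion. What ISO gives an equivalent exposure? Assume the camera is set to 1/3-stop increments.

ISO 12800

Shutter speed: 1/500 → 1/640 → 1/800 → 1/1000 → 1/1250 → 1/1600 → 1/2000 → 1/2500 → 1/3200 → 1/4000 → 1/5000 → 1/6400 — 3 2/3 stops shorter (darker).
Need 3 2/3 stops brighter from the ISO: 1000 → 1250 → 1600 → 2000 → 2500 → 3200 → 4000 → 5000 → 6400 → 8000 → 10000 → 12800.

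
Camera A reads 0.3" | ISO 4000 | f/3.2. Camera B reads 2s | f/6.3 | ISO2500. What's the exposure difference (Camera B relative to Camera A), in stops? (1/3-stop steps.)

Aperture: f/3.2 → f/3.5 → f/4 → f/4.5 → f/5 → f/5.6 → f/6.3 — 2 stops narrower (darker).
Shutter speed: 0.3 → 0.4 → 0.5 → 0.6 → 0.8 → 1 → 1.3 → 1.6 → 2 — 2 2/3 stops slower (brighter).
ISO: 4000 → 3200 → 2500 — 2/3 stop dropped (darker).
Net: −2 +2 2/3 −2/3 = 0 stops.

same exposure (0 stops)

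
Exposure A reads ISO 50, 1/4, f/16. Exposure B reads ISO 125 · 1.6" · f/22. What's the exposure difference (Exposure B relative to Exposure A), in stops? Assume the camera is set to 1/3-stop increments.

3 stops brighter

Aperture: f/16 → f/18 → f/20 → f/22 — 1 stop smaller aperture (darker).
Shutter speed: 1/4 → 0.3 → 0.4 → 0.5 → 0.6 → 0.8 → 1 → 1.3 → 1.6 — 2 2/3 stops longer (brighter).
ISO: 50 → 64 → 80 → 100 → 125 — 1 1/3 stops raised (brighter).
Net: −1 +2 2/3 +1 1/3 = +3 stops.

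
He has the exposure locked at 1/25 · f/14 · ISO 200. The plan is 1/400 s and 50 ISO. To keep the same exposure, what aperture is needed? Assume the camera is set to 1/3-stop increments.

Shutter speed: 1/25 → 1/30 → 1/40 → 1/50 → 1/60 → 1/80 → 1/100 → 1/125 → 1/160 → 1/200 → 1/250 → 1/320 → 1/400 — 4 stops shorter (darker).
ISO: 200 → 160 → 125 → 100 → 80 → 64 → 50 — 2 stops lower (darker).
Net change so far: 6 stops darker. Offset with the aperture: f/14 → f/13 → f/11 → f/10 → f/9 → f/8 → f/7.1 → f/6.3 → f/5.6 → f/5 → f/4.5 → f/4 → f/3.5 → f/3.2 → f/2.8 → f/2.5 → f/2.2 → f/2 → f/1.8.

f/1.8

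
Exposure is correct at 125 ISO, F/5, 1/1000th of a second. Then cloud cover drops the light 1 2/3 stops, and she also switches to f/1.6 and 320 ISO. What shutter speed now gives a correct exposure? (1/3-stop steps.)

1/8000s

Scene light: 1 2/3 stops darker.
Aperture: f/5 → f/4.5 → f/4 → f/3.5 → f/3.2 → f/2.8 → f/2.5 → f/2.2 → f/2 → f/1.8 → f/1.6 — 3 1/3 stops opened up (brighter).
ISO: 125 → 160 → 200 → 250 → 320 — 1 1/3 stops higher (brighter).
Net so far: 3 stops brighter. Shutter speed: 1/1000 → 1/1250 → 1/1600 → 1/2000 → 1/2500 → 1/3200 → 1/4000 → 1/5000 → 1/6400 → 1/8000.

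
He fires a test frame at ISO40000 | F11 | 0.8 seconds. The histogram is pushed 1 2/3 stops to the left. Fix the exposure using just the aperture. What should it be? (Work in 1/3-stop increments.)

Underexposed by 1 2/3 stops → need 1 2/3 stops brighter.
Aperture: f/11 → f/10 → f/9 → f/8 → f/7.1 → f/6.3.

f/6.3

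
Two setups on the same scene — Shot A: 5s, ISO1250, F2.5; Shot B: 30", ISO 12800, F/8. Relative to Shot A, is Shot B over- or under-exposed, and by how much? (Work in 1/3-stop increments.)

2 2/3 stops brighter

Aperture: f/2.5 → f/2.8 → f/3.2 → f/3.5 → f/4 → f/4.5 → f/5 → f/5.6 → f/6.3 → f/7.1 → f/8 — 3 1/3 stops narrower (darker).
Shutter speed: 5 → 6 → 8 → 10 → 13 → 15 → 20 → 25 → 30 — 2 2/3 stops slower (brighter).
ISO: 1250 → 1600 → 2000 → 2500 → 3200 → 4000 → 5000 → 6400 → 8000 → 10000 → 12800 — 3 1/3 stops raised (brighter).
Net: −3 1/3 +2 2/3 +3 1/3 = +2 2/3 stops.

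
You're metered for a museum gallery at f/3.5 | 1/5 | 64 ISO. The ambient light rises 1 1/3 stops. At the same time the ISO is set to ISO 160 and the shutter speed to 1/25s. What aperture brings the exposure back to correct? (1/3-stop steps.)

f/4

Scene light: 1 1/3 stops brighter.
ISO: 64 → 80 → 100 → 125 → 160 — 1 1/3 stops raised (brighter).
Shutter speed: 1/5 → 1/6 → 1/8 → 1/10 → 1/13 → 1/15 → 1/20 → 1/25 — 2 1/3 stops shorter (darker).
Net so far: 1/3 stop brighter. Aperture: f/3.5 → f/4.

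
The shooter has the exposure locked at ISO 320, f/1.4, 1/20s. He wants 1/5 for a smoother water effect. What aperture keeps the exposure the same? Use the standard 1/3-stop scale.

f/2.8

Shutter speed: 1/20 → 1/15 → 1/13 → 1/10 → 1/8 → 1/6 → 1/5 — 2 stops slower (brighter).
Need 2 stops darker from the aperture: f/1.4 → f/1.6 → f/1.8 → f/2 → f/2.2 → f/2.5 → f/2.8.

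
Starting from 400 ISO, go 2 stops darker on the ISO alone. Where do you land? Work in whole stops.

ISO: 400 → 200 → 100 — 2 stops lower (darker).

ISO 100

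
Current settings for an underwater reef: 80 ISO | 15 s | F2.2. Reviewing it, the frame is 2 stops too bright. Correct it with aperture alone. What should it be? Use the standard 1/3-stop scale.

Overexposed by 2 stops → need 2 stops darker.
Aperture: f/2.2 → f/2.5 → f/2.8 → f/3.2 → f/3.5 → f/4 → f/4.5.

f/4.5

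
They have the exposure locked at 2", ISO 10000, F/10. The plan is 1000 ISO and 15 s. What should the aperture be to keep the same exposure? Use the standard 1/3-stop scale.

ISO: 10000 → 8000 → 6400 → 5000 → 4000 → 3200 → 2500 → 2000 → 1600 → 1250 → 1000 — 3 1/3 stops dropped (darker).
Shutter speed: 2 → 2.5 → 3.2 → 4 → 5 → 6 → 8 → 10 → 13 → 15 — 3 stops longer (brighter).
Net change so far: 1/3 stop darker. Offset with the aperture: f/10 → f/9.

f/9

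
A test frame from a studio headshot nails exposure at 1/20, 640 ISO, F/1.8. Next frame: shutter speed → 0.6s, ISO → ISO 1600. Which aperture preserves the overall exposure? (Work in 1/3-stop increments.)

Shutter speed: 1/20 → 1/15 → 1/13 → 1/10 → 1/8 → 1/6 → 1/5 → 1/4 → 0.3 → 0.4 → 0.5 → 0.6 — 3 2/3 stops slower (brighter).
ISO: 640 → 800 → 1000 → 1250 → 1600 — 1 1/3 stops higher (brighter).
Net change so far: 5 stops brighter. Offset with the aperture: f/1.8 → f/2 → f/2.2 → f/2.5 → f/2.8 → f/3.2 → f/3.5 → f/4 → f/4.5 → f/5 → f/5.6 → f/6.3 → f/7.1 → f/8 → f/9 → f/10.

f/10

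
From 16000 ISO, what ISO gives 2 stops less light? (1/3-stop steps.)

ISO 4000

ISO: 16000 → 12800 → 10000 → 8000 → 6400 → 5000 → 4000 — 2 stops lower (darker).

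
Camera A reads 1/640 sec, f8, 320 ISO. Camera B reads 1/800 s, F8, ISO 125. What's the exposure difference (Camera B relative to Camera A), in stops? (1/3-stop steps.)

1 2/3 stops darker

Aperture: unchanged.
Shutter speed: 1/640 → 1/800 — 1/3 stop shorter (darker).
ISO: 320 → 250 → 200 → 160 → 125 — 1 1/3 stops lower (darker).
Net: −1/3 −1 1/3 = −1 2/3 stops.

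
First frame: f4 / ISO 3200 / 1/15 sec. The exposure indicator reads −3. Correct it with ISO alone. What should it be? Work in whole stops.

Underexposed by 3 stops → need 3 stops brighter.
ISO: 3200 → 6400 → 12800 → 25600.

ISO 25600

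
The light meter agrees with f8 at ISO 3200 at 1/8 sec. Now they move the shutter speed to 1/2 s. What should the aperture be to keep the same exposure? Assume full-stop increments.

Shutter speed: 1/8 → 1/4 → 1/2 — 2 stops longer (brighter).
Need 2 stops darker from the aperture: f/8 → f/11 → f/16.

f/16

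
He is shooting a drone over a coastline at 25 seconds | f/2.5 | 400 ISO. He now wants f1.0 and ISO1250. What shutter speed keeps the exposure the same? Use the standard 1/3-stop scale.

1.3 s

Aperture: f/2.5 → f/2.2 → f/2 → f/1.8 → f/1.6 → f/1.4 → f/1.2 → f/1.1 → f/1.0 — 2 2/3 stops larger aperture (brighter).
ISO: 400 → 500 → 640 → 800 → 1000 → 1250 — 1 2/3 stops raised (brighter).
Net change so far: 4 1/3 stops brighter. Offset with the shutter speed: 25 → 20 → 15 → 13 → 10 → 8 → 6 → 5 → 4 → 3.2 → 2.5 → 2 → 1.6 → 1.3.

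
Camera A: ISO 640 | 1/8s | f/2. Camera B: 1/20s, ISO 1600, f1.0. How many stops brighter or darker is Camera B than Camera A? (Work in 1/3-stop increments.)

Aperture: f/2 → f/1.8 → f/1.6 → f/1.4 → f/1.2 → f/1.1 → f/1.0 — 2 stops wider (brighter).
Shutter speed: 1/8 → 1/10 → 1/13 → 1/15 → 1/20 — 1 1/3 stops shorter (darker).
ISO: 640 → 800 → 1000 → 1250 → 1600 — 1 1/3 stops higher (brighter).
Net: +2 −1 1/3 +1 1/3 = +2 stops.

2 stops brighter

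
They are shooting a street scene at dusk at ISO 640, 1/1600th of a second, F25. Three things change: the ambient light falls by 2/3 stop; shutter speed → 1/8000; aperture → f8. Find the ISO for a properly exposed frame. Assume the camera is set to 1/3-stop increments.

ISO 500

Scene light: 2/3 stop darker.
Shutter speed: 1/1600 → 1/2000 → 1/2500 → 1/3200 → 1/4000 → 1/5000 → 1/6400 → 1/8000 — 2 1/3 stops shorter (darker).
Aperture: f/25 → f/22 → f/20 → f/18 → f/16 → f/14 → f/13 → f/11 → f/10 → f/9 → f/8 — 3 1/3 stops wider (brighter).
Net so far: 1/3 stop brighter. ISO: 640 → 500.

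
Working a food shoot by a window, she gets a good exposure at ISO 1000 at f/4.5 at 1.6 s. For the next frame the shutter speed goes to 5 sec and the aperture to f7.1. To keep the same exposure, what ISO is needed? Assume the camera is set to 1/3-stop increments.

ISO 800

Shutter speed: 1.6 → 2 → 2.5 → 3.2 → 4 → 5 — 1 2/3 stops slower (brighter).
Aperture: f/4.5 → f/5 → f/5.6 → f/6.3 → f/7.1 — 1 1/3 stops narrower (darker).
Net change so far: 1/3 stop brighter. Offset with the ISO: 1000 → 800.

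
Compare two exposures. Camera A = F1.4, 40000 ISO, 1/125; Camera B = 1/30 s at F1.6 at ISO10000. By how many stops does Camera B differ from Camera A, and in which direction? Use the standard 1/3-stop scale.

1/3 stop darker

Aperture: f/1.4 → f/1.6 — 1/3 stop smaller aperture (darker).
Shutter speed: 1/125 → 1/100 → 1/80 → 1/60 → 1/50 → 1/40 → 1/30 — 2 stops slower (brighter).
ISO: 40000 → 32000 → 25600 → 20000 → 16000 → 12800 → 10000 — 2 stops lower (darker).
Net: −1/3 +2 −2 = −1/3 stops.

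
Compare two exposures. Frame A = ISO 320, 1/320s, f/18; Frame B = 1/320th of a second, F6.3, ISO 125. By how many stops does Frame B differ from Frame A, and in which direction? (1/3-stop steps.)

Aperture: f/18 → f/16 → f/14 → f/13 → f/11 → f/10 → f/9 → f/8 → f/7.1 → f/6.3 — 3 stops larger aperture (brighter).
Shutter speed: unchanged.
ISO: 320 → 250 → 200 → 160 → 125 — 1 1/3 stops lower (darker).
Net: +3 −1 1/3 = +1 2/3 stops.

1 2/3 stops brighter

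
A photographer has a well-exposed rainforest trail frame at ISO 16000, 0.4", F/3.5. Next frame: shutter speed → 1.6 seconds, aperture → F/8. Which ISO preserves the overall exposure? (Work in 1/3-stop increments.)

ISO 20000

Shutter speed: 0.4 → 0.5 → 0.6 → 0.8 → 1 → 1.3 → 1.6 — 2 stops longer (brighter).
Aperture: f/3.5 → f/4 → f/4.5 → f/5 → f/5.6 → f/6.3 → f/7.1 → f/8 — 2 1/3 stops smaller aperture (darker).
Net change so far: 1/3 stop darker. Offset with the ISO: 16000 → 20000.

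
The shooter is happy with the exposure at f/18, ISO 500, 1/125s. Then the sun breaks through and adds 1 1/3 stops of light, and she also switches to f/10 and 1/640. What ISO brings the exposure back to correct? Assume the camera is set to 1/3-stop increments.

Scene light: 1 1/3 stops brighter.
Aperture: f/18 → f/16 → f/14 → f/13 → f/11 → f/10 — 1 2/3 stops larger aperture (brighter).
Shutter speed: 1/125 → 1/160 → 1/200 → 1/250 → 1/320 → 1/400 → 1/500 → 1/640 — 2 1/3 stops shorter (darker).
Net so far: 2/3 stop brighter. ISO: 500 → 400 → 320.

ISO 320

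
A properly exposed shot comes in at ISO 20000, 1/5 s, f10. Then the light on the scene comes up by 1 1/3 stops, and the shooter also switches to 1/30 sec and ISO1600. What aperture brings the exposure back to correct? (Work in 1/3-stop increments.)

Scene light: 1 1/3 stops brighter.
Shutter speed: 1/5 → 1/6 → 1/8 → 1/10 → 1/13 → 1/15 → 1/20 → 1/25 → 1/30 — 2 2/3 stops faster (darker).
ISO: 20000 → 16000 → 12800 → 10000 → 8000 → 6400 → 5000 → 4000 → 3200 → 2500 → 2000 → 1600 — 3 2/3 stops dropped (darker).
Net so far: 5 stops darker. Aperture: f/10 → f/9 → f/8 → f/7.1 → f/6.3 → f/5.6 → f/5 → f/4.5 → f/4 → f/3.5 → f/3.2 → f/2.8 → f/2.5 → f/2.2 → f/2 → f/1.8.

f/1.8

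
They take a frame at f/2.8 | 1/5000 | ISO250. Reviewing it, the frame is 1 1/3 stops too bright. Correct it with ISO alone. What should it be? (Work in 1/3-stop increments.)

ISO 100

Overexposed by 1 1/3 stops → need 1 1/3 stops darker.
ISO: 250 → 200 → 160 → 125 → 100.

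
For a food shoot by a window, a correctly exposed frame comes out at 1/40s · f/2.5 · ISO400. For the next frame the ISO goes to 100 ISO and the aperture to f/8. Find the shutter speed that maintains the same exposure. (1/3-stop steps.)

ISO: 400 → 320 → 250 → 200 → 160 → 125 → 100 — 2 stops lower (darker).
Aperture: f/2.5 → f/2.8 → f/3.2 → f/3.5 → f/4 → f/4.5 → f/5 → f/5.6 → f/6.3 → f/7.1 → f/8 — 3 1/3 stops smaller aperture (darker).
Net change so far: 5 1/3 stops darker. Offset with the shutter speed: 1/40 → 1/30 → 1/25 → 1/20 → 1/15 → 1/13 → 1/10 → 1/8 → 1/6 → 1/5 → 1/4 → 0.3 → 0.4 → 0.5 → 0.6 → 0.8 → 1.

1 s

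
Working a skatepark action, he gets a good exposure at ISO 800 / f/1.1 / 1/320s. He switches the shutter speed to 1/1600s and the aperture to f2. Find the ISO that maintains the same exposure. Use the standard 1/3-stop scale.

ISO 12800

Shutter speed: 1/320 → 1/400 → 1/500 → 1/640 → 1/800 → 1/1000 → 1/1250 → 1/1600 — 2 1/3 stops faster (darker).
Aperture: f/1.1 → f/1.2 → f/1.4 → f/1.6 → f/1.8 → f/2 — 1 2/3 stops stopped down (darker).
Net change so far: 4 stops darker. Offset with the ISO: 800 → 1000 → 1250 → 1600 → 2000 → 2500 → 3200 → 4000 → 5000 → 6400 → 8000 → 10000 → 12800.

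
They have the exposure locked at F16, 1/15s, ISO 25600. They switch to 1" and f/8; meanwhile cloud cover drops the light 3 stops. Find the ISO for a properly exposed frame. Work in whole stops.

ISO 3200

Scene light: 3 stops darker.
Shutter speed: 1/15 → 1/8 → 1/4 → 1/2 → 1 — 4 stops longer (brighter).
Aperture: f/16 → f/11 → f/8 — 2 stops larger aperture (brighter).
Net so far: 3 stops brighter. ISO: 25600 → 12800 → 6400 → 3200.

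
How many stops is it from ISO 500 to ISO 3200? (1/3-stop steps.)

2 2/3 stops

500 → 640 → 800 → 1000 → 1250 → 1600 → 2000 → 2500 → 3200 — count the steps: 8 third-stops = 2 2/3 stops.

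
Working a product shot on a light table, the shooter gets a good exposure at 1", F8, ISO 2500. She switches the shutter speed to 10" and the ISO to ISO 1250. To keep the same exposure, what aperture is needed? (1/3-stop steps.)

f/18

Shutter speed: 1 → 1.3 → 1.6 → 2 → 2.5 → 3.2 → 4 → 5 → 6 → 8 → 10 — 3 1/3 stops slower (brighter).
ISO: 2500 → 2000 → 1600 → 1250 — 1 stop dropped (darker).
Net change so far: 2 1/3 stops brighter. Offset with the aperture: f/8 → f/9 → f/10 → f/11 → f/13 → f/14 → f/16 → f/18.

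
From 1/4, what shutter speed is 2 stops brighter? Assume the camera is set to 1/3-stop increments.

1 s

Shutter speed: 1/4 → 0.3 → 0.4 → 0.5 → 0.6 → 0.8 → 1 — 2 stops longer (brighter).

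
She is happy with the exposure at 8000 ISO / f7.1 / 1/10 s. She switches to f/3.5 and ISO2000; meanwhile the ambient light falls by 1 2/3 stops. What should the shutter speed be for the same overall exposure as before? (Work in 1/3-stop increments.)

Scene light: 1 2/3 stops darker.
Aperture: f/7.1 → f/6.3 → f/5.6 → f/5 → f/4.5 → f/4 → f/3.5 — 2 stops opened up (brighter).
ISO: 8000 → 6400 → 5000 → 4000 → 3200 → 2500 → 2000 — 2 stops lower (darker).
Net so far: 1 2/3 stops darker. Shutter speed: 1/10 → 1/8 → 1/6 → 1/5 → 1/4 → 0.3.

0.3 s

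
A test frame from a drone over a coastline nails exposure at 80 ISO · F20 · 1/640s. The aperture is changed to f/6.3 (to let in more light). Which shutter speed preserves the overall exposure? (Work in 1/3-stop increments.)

Aperture: f/20 → f/18 → f/16 → f/14 → f/13 → f/11 → f/10 → f/9 → f/8 → f/7.1 → f/6.3 — 3 1/3 stops wider (brighter).
Need 3 1/3 stops darker from the shutter speed: 1/640 → 1/800 → 1/1000 → 1/1250 → 1/1600 → 1/2000 → 1/2500 → 1/3200 → 1/4000 → 1/5000 → 1/6400.

1/6400s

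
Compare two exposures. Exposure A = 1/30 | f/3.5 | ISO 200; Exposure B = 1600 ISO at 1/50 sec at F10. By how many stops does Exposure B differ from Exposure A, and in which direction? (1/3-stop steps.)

2/3 stop darker

Aperture: f/3.5 → f/4 → f/4.5 → f/5 → f/5.6 → f/6.3 → f/7.1 → f/8 → f/9 → f/10 — 3 stops stopped down (darker).
Shutter speed: 1/30 → 1/40 → 1/50 — 2/3 stop faster (darker).
ISO: 200 → 250 → 320 → 400 → 500 → 640 → 800 → 1000 → 1250 → 1600 — 3 stops raised (brighter).
Net: −3 −2/3 +3 = −2/3 stops.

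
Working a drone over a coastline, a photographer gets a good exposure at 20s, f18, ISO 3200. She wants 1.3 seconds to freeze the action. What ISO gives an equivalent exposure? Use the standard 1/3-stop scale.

Shutter speed: 20 → 15 → 13 → 10 → 8 → 6 → 5 → 4 → 3.2 → 2.5 → 2 → 1.6 → 1.3 — 4 stops shorter (darker).
Need 4 stops brighter from the ISO: 3200 → 4000 → 5000 → 6400 → 8000 → 10000 → 12800 → 16000 → 20000 → 25600 → 32000 → 40000 → 51200.

ISO 51200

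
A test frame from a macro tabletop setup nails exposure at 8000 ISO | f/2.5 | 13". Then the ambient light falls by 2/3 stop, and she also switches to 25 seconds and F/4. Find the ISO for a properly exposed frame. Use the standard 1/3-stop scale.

Scene light: 2/3 stop darker.
Shutter speed: 13 → 15 → 20 → 25 — 1 stop longer (brighter).
Aperture: f/2.5 → f/2.8 → f/3.2 → f/3.5 → f/4 — 1 1/3 stops smaller aperture (darker).
Net so far: 1 stop darker. ISO: 8000 → 10000 → 12800 → 16000.

ISO 16000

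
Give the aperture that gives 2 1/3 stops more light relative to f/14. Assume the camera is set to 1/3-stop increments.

Aperture: f/14 → f/13 → f/11 → f/10 → f/9 → f/8 → f/7.1 → f/6.3 — 2 1/3 stops wider (brighter).

f/6.3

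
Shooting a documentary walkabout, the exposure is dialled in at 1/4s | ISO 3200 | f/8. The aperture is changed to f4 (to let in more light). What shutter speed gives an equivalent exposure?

Aperture: f/8 → f/5.6 → f/4 — 2 stops larger aperture (brighter).
Need 2 stops darker from the shutter speed: 1/4 → 1/8 → 1/15.

1/15s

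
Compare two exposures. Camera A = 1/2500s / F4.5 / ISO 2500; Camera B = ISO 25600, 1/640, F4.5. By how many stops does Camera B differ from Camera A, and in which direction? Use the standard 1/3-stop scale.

Aperture: unchanged.
Shutter speed: 1/2500 → 1/2000 → 1/1600 → 1/1250 → 1/1000 → 1/800 → 1/640 — 2 stops longer (brighter).
ISO: 2500 → 3200 → 4000 → 5000 → 6400 → 8000 → 10000 → 12800 → 16000 → 20000 → 25600 — 3 1/3 stops higher (brighter).
Net: +2 +3 1/3 = +5 1/3 stops.

5 1/3 stops brighter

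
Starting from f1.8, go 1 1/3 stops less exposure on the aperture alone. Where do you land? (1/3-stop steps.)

Aperture: f/1.8 → f/2 → f/2.2 → f/2.5 → f/2.8 — 1 1/3 stops narrower (darker).

f/2.8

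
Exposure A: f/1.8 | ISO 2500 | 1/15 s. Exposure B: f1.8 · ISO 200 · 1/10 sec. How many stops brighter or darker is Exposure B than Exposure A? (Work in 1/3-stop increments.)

3 stops darker

Aperture: unchanged.
Shutter speed: 1/15 → 1/13 → 1/10 — 2/3 stop slower (brighter).
ISO: 2500 → 2000 → 1600 → 1250 → 1000 → 800 → 640 → 500 → 400 → 320 → 250 → 200 — 3 2/3 stops dropped (darker).
Net: +2/3 −3 2/3 = −3 stops.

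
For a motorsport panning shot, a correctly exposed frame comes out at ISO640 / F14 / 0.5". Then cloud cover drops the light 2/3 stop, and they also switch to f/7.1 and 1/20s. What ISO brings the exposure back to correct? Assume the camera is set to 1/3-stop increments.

Scene light: 2/3 stop darker.
Aperture: f/14 → f/13 → f/11 → f/10 → f/9 → f/8 → f/7.1 — 2 stops larger aperture (brighter).
Shutter speed: 0.5 → 0.4 → 0.3 → 1/4 → 1/5 → 1/6 → 1/8 → 1/10 → 1/13 → 1/15 → 1/20 — 3 1/3 stops faster (darker).
Net so far: 2 stops darker. ISO: 640 → 800 → 1000 → 1250 → 1600 → 2000 → 2500.

ISO 2500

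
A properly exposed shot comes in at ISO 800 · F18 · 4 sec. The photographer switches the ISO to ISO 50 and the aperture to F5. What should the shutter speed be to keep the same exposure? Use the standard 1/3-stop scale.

ISO: 800 → 640 → 500 → 400 → 320 → 250 → 200 → 160 → 125 → 100 → 80 → 64 → 50 — 4 stops lower (darker).
Aperture: f/18 → f/16 → f/14 → f/13 → f/11 → f/10 → f/9 → f/8 → f/7.1 → f/6.3 → f/5.6 → f/5 — 3 2/3 stops wider (brighter).
Net change so far: 1/3 stop darker. Offset with the shutter speed: 4 → 5.

5 s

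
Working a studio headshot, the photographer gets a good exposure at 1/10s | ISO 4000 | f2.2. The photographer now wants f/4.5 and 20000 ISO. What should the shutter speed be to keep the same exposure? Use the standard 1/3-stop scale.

Aperture: f/2.2 → f/2.5 → f/2.8 → f/3.2 → f/3.5 → f/4 → f/4.5 — 2 stops stopped down (darker).
ISO: 4000 → 5000 → 6400 → 8000 → 10000 → 12800 → 16000 → 20000 — 2 1/3 stops higher (brighter).
Net change so far: 1/3 stop brighter. Offset with the shutter speed: 1/10 → 1/13.

1/13s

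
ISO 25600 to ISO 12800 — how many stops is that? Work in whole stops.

1 stop

25600 → 12800 — count the steps: 1 stop.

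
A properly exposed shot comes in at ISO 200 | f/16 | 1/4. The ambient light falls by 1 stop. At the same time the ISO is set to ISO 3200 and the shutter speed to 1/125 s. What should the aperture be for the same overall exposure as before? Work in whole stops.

f/8

Scene light: 1 stop darker.
ISO: 200 → 400 → 800 → 1600 → 3200 — 4 stops higher (brighter).
Shutter speed: 1/4 → 1/8 → 1/15 → 1/30 → 1/60 → 1/125 — 5 stops faster (darker).
Net so far: 2 stops darker. Aperture: f/16 → f/11 → f/8.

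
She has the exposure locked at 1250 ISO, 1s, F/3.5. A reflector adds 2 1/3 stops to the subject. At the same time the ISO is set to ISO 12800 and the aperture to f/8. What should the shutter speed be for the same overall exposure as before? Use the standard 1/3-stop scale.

1/10s

Scene light: 2 1/3 stops brighter.
ISO: 1250 → 1600 → 2000 → 2500 → 3200 → 4000 → 5000 → 6400 → 8000 → 10000 → 12800 — 3 1/3 stops higher (brighter).
Aperture: f/3.5 → f/4 → f/4.5 → f/5 → f/5.6 → f/6.3 → f/7.1 → f/8 — 2 1/3 stops smaller aperture (darker).
Net so far: 3 1/3 stops brighter. Shutter speed: 1 → 0.8 → 0.6 → 0.5 → 0.4 → 0.3 → 1/4 → 1/5 → 1/6 → 1/8 → 1/10.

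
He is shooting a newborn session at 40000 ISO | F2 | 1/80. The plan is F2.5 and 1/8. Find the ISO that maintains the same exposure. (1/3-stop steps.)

Aperture: f/2 → f/2.2 → f/2.5 — 2/3 stop stopped down (darker).
Shutter speed: 1/80 → 1/60 → 1/50 → 1/40 → 1/30 → 1/25 → 1/20 → 1/15 → 1/13 → 1/10 → 1/8 — 3 1/3 stops longer (brighter).
Net change so far: 2 2/3 stops brighter. Offset with the ISO: 40000 → 32000 → 25600 → 20000 → 16000 → 12800 → 10000 → 8000 → 6400.

ISO 6400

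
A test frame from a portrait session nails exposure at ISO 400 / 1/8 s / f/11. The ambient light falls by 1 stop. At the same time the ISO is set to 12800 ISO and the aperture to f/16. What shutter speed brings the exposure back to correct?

1/60s

Scene light: 1 stop darker.
ISO: 400 → 800 → 1600 → 3200 → 6400 → 12800 — 5 stops raised (brighter).
Aperture: f/11 → f/16 — 1 stop stopped down (darker).
Net so far: 3 stops brighter. Shutter speed: 1/8 → 1/15 → 1/30 → 1/60.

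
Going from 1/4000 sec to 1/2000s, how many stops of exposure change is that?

1/4000 → 1/2000 — count the steps: 1 stop.

1 stop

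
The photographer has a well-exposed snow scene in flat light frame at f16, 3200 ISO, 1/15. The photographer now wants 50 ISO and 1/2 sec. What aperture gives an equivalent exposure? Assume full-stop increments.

ISO: 3200 → 1600 → 800 → 400 → 200 → 100 → 50 — 6 stops lower (darker).
Shutter speed: 1/15 → 1/8 → 1/4 → 1/2 — 3 stops slower (brighter).
Net change so far: 3 stops darker. Offset with the aperture: f/16 → f/11 → f/8 → f/5.6.

f/5.6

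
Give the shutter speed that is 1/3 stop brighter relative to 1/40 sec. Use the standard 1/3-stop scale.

1/30s

Shutter speed: 1/40 → 1/30 — 1/3 stop longer (brighter).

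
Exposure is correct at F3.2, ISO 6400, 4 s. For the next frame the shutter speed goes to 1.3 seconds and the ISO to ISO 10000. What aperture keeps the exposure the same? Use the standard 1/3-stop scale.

f/2.2

Shutter speed: 4 → 3.2 → 2.5 → 2 → 1.6 → 1.3 — 1 2/3 stops shorter (darker).
ISO: 6400 → 8000 → 10000 — 2/3 stop higher (brighter).
Net change so far: 1 stop darker. Offset with the aperture: f/3.2 → f/2.8 → f/2.5 → f/2.2.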